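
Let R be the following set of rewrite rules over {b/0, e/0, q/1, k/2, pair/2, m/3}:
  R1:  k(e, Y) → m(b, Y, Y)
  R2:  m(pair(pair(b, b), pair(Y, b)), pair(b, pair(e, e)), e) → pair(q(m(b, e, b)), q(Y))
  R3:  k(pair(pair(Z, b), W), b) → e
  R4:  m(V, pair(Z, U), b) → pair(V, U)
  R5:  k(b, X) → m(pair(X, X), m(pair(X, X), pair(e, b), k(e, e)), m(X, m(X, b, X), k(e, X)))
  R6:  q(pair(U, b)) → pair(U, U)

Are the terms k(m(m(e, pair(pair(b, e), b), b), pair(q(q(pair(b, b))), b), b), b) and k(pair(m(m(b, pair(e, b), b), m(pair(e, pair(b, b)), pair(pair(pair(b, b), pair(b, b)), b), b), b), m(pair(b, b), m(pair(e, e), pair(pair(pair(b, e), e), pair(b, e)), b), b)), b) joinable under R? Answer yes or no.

yes — NF(t₁) = e, NF(t₂) = e

Reduce t₁ = k(m(m(e, pair(pair(b, e), b), b), pair(q(q(pair(b, b))), b), b), b):
1. k(m(m(e, pair(pair(b, e), b), b), pair(q(q(pair(b, b))), b), b), b)  →  k(pair(m(e, pair(pair(b, e), b), b), b), b)   [R4 at 1]
2. k(pair(m(e, pair(pair(b, e), b), b), b), b)  →  k(pair(pair(e, b), b), b)   [R4 at 1.1]
3. k(pair(pair(e, b), b), b)  →  e   [R3 at ε]

Reduce t₂ = k(pair(m(m(b, pair(e, b), b), m(pair(e, pair(b, b)), pair(pair(pair(b, b), pair(b, b)), b), b), b), m(pair(b, b), m(pair(e, e), pair(pair(pair(b, e), e), pair(b, e)), b), b)), b):
1. k(pair(m(m(b, pair(e, b), b), m(pair(e, pair(b, b)), pair(pair(pair(b, b), pair(b, b)), b), b), b), m(pair(b, b), m(pair(e, e), pair(pair(pair(b, e), e), pair(b, e)), b), b)), b)  →  k(pair(m(pair(b, b), m(pair(e, pair(b, b)), pair(pair(pair(b, b), pair(b, b)), b), b), b), m(pair(b, b), m(pair(e, e), pair(pair(pair(b, e), e), pair(b, e)), b), b)), b)   [R4 at 1.1.1]
2. k(pair(m(pair(b, b), m(pair(e, pair(b, b)), pair(pair(pair(b, b), pair(b, b)), b), b), b), m(pair(b, b), m(pair(e, e), pair(pair(pair(b, e), e), pair(b, e)), b), b)), b)  →  k(pair(m(pair(b, b), pair(pair(e, pair(b, b)), b), b), m(pair(b, b), m(pair(e, e), pair(pair(pair(b, e), e), pair(b, e)), b), b)), b)   [R4 at 1.1.2]
3. k(pair(m(pair(b, b), pair(pair(e, pair(b, b)), b), b), m(pair(b, b), m(pair(e, e), pair(pair(pair(b, e), e), pair(b, e)), b), b)), b)  →  k(pair(pair(pair(b, b), b), m(pair(b, b), m(pair(e, e), pair(pair(pair(b, e), e), pair(b, e)), b), b)), b)   [R4 at 1.1]
4. k(pair(pair(pair(b, b), b), m(pair(b, b), m(pair(e, e), pair(pair(pair(b, e), e), pair(b, e)), b), b)), b)  →  e   [R3 at ε]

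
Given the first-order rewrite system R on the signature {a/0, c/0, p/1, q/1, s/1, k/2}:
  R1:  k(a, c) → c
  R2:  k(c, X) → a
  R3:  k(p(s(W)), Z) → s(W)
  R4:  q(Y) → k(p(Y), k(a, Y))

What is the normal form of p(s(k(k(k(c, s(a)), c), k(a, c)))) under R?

p(s(a))

1. p(s(k(k(k(c, s(a)), c), k(a, c))))  →  p(s(k(k(a, c), k(a, c))))   [R2 at 1.1.1.1]
2. p(s(k(k(a, c), k(a, c))))  →  p(s(k(c, k(a, c))))   [R1 at 1.1.1]
3. p(s(k(c, k(a, c))))  →  p(s(a))   [R2 at 1.1]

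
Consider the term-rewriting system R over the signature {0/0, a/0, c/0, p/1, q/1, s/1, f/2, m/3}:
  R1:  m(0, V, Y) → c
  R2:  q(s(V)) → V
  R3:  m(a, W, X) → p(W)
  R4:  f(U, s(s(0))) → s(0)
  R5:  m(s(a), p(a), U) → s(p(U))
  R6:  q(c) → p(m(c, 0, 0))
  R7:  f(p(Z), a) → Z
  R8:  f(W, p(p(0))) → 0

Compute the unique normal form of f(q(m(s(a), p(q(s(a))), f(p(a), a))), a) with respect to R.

1. f(q(m(s(a), p(q(s(a))), f(p(a), a))), a)  →  f(q(m(s(a), p(a), f(p(a), a))), a)   [R2 at 1.1.2.1]
2. f(q(m(s(a), p(a), f(p(a), a))), a)  →  f(q(s(p(f(p(a), a)))), a)   [R5 at 1.1]
3. f(q(s(p(f(p(a), a)))), a)  →  f(p(f(p(a), a)), a)   [R2 at 1]
4. f(p(f(p(a), a)), a)  →  f(p(a), a)   [R7 at ε]
5. f(p(a), a)  →  a   [R7 at ε]

a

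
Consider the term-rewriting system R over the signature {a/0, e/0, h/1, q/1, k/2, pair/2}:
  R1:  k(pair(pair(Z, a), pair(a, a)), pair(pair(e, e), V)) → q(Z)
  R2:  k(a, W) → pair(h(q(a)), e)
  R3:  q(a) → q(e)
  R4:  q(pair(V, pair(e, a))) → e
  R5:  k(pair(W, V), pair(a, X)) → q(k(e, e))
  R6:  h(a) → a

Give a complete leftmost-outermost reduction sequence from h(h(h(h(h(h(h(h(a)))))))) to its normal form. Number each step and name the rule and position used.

1. h(h(h(h(h(h(h(h(a))))))))  →  h(h(h(h(h(h(h(a)))))))   [R6 at 1.1.1.1.1.1.1]
2. h(h(h(h(h(h(h(a)))))))  →  h(h(h(h(h(h(a))))))   [R6 at 1.1.1.1.1.1]
3. h(h(h(h(h(h(a))))))  →  h(h(h(h(h(a)))))   [R6 at 1.1.1.1.1]
4. h(h(h(h(h(a)))))  →  h(h(h(h(a))))   [R6 at 1.1.1.1]
5. h(h(h(h(a))))  →  h(h(h(a)))   [R6 at 1.1.1]
6. h(h(h(a)))  →  h(h(a))   [R6 at 1.1]
7. h(h(a))  →  h(a)   [R6 at 1]
8. h(a)  →  a   [R6 at ε]

a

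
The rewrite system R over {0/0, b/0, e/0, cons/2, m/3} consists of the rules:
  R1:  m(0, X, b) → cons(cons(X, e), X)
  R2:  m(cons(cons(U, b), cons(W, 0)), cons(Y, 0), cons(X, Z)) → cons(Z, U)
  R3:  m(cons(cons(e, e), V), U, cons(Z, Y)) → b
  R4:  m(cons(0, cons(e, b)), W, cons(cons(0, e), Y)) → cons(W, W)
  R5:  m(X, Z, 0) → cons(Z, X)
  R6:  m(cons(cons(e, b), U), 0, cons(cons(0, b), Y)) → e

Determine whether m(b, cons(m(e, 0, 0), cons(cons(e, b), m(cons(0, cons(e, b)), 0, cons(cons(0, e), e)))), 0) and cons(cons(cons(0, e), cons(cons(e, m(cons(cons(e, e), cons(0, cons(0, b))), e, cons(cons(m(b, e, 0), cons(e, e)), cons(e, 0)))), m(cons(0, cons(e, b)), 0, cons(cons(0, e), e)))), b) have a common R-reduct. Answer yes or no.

Reduce t₁ = m(b, cons(m(e, 0, 0), cons(cons(e, b), m(cons(0, cons(e, b)), 0, cons(cons(0, e), e)))), 0):
1. m(b, cons(m(e, 0, 0), cons(cons(e, b), m(cons(0, cons(e, b)), 0, cons(cons(0, e), e)))), 0)  →  cons(cons(m(e, 0, 0), cons(cons(e, b), m(cons(0, cons(e, b)), 0, cons(cons(0, e), e)))), b)   [R5 at ε]
2. cons(cons(m(e, 0, 0), cons(cons(e, b), m(cons(0, cons(e, b)), 0, cons(cons(0, e), e)))), b)  →  cons(cons(cons(0, e), cons(cons(e, b), m(cons(0, cons(e, b)), 0, cons(cons(0, e), e)))), b)   [R5 at 1.1]
3. cons(cons(cons(0, e), cons(cons(e, b), m(cons(0, cons(e, b)), 0, cons(cons(0, e), e)))), b)  →  cons(cons(cons(0, e), cons(cons(e, b), cons(0, 0))), b)   [R4 at 1.2.2]

Reduce t₂ = cons(cons(cons(0, e), cons(cons(e, m(cons(cons(e, e), cons(0, cons(0, b))), e, cons(cons(m(b, e, 0), cons(e, e)), cons(e, 0)))), m(cons(0, cons(e, b)), 0, cons(cons(0, e), e)))), b):
1. cons(cons(cons(0, e), cons(cons(e, m(cons(cons(e, e), cons(0, cons(0, b))), e, cons(cons(m(b, e, 0), cons(e, e)), cons(e, 0)))), m(cons(0, cons(e, b)), 0, cons(cons(0, e), e)))), b)  →  cons(cons(cons(0, e), cons(cons(e, b), m(cons(0, cons(e, b)), 0, cons(cons(0, e), e)))), b)   [R3 at 1.2.1.2]
2. cons(cons(cons(0, e), cons(cons(e, b), m(cons(0, cons(e, b)), 0, cons(cons(0, e), e)))), b)  →  cons(cons(cons(0, e), cons(cons(e, b), cons(0, 0))), b)   [R4 at 1.2.2]

yes — NF(t₁) = cons(cons(cons(0, e), cons(cons(e, b), cons(0, 0))), b), NF(t₂) = cons(cons(cons(0, e), cons(cons(e, b), cons(0, 0))), b)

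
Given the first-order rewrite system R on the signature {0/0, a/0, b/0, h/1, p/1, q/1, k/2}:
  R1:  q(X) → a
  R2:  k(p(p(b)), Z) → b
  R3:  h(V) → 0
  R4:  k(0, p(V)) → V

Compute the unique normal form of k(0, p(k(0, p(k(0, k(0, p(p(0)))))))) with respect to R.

1. k(0, p(k(0, p(k(0, k(0, p(p(0))))))))  →  k(0, p(k(0, k(0, p(p(0))))))   [R4 at ε]
2. k(0, p(k(0, k(0, p(p(0))))))  →  k(0, k(0, p(p(0))))   [R4 at ε]
3. k(0, k(0, p(p(0))))  →  k(0, p(0))   [R4 at 2]
4. k(0, p(0))  →  0   [R4 at ε]

0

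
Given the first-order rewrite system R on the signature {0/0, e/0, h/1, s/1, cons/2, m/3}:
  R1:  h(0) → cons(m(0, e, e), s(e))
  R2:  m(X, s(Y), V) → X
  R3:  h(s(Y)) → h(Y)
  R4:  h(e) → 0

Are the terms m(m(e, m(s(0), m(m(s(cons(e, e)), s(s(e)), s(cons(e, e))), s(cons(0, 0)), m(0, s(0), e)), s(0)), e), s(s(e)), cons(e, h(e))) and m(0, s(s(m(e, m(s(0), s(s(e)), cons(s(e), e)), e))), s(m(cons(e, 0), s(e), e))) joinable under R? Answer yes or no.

Reduce t₁ = m(m(e, m(s(0), m(m(s(cons(e, e)), s(s(e)), s(cons(e, e))), s(cons(0, 0)), m(0, s(0), e)), s(0)), e), s(s(e)), cons(e, h(e))):
1. m(m(e, m(s(0), m(m(s(cons(e, e)), s(s(e)), s(cons(e, e))), s(cons(0, 0)), m(0, s(0), e)), s(0)), e), s(s(e)), cons(e, h(e)))  →  m(e, m(s(0), m(m(s(cons(e, e)), s(s(e)), s(cons(e, e))), s(cons(0, 0)), m(0, s(0), e)), s(0)), e)   [R2 at ε]
2. m(e, m(s(0), m(m(s(cons(e, e)), s(s(e)), s(cons(e, e))), s(cons(0, 0)), m(0, s(0), e)), s(0)), e)  →  m(e, m(s(0), m(s(cons(e, e)), s(s(e)), s(cons(e, e))), s(0)), e)   [R2 at 2.2]
3. m(e, m(s(0), m(s(cons(e, e)), s(s(e)), s(cons(e, e))), s(0)), e)  →  m(e, m(s(0), s(cons(e, e)), s(0)), e)   [R2 at 2.2]
4. m(e, m(s(0), s(cons(e, e)), s(0)), e)  →  m(e, s(0), e)   [R2 at 2]
5. m(e, s(0), e)  →  e   [R2 at ε]

Reduce t₂ = m(0, s(s(m(e, m(s(0), s(s(e)), cons(s(e), e)), e))), s(m(cons(e, 0), s(e), e))):
1. m(0, s(s(m(e, m(s(0), s(s(e)), cons(s(e), e)), e))), s(m(cons(e, 0), s(e), e)))  →  0   [R2 at ε]

no — NF(t₁) = e, NF(t₂) = 0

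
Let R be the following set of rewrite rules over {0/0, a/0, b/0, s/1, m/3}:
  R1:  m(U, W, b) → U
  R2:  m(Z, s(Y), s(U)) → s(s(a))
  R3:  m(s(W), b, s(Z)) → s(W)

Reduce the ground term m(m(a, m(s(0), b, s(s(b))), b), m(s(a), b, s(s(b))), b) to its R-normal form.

a

1. m(m(a, m(s(0), b, s(s(b))), b), m(s(a), b, s(s(b))), b)  →  m(a, m(s(0), b, s(s(b))), b)   [R1 at ε]
2. m(a, m(s(0), b, s(s(b))), b)  →  a   [R1 at ε]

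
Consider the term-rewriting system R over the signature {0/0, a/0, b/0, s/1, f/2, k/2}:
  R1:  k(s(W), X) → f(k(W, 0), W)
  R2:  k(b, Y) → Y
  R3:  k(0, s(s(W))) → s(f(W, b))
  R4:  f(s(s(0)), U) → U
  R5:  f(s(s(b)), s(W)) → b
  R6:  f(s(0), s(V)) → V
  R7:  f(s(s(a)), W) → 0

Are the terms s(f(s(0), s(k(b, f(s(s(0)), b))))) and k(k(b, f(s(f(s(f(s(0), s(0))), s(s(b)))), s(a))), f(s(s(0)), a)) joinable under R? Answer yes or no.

Reduce t₁ = s(f(s(0), s(k(b, f(s(s(0)), b))))):
1. s(f(s(0), s(k(b, f(s(s(0)), b)))))  →  s(k(b, f(s(s(0)), b)))   [R6 at 1]
2. s(k(b, f(s(s(0)), b)))  →  s(f(s(s(0)), b))   [R2 at 1]
3. s(f(s(s(0)), b))  →  s(b)   [R4 at 1]

Reduce t₂ = k(k(b, f(s(f(s(f(s(0), s(0))), s(s(b)))), s(a))), f(s(s(0)), a)):
1. k(k(b, f(s(f(s(f(s(0), s(0))), s(s(b)))), s(a))), f(s(s(0)), a))  →  k(f(s(f(s(f(s(0), s(0))), s(s(b)))), s(a)), f(s(s(0)), a))   [R2 at 1]
2. k(f(s(f(s(f(s(0), s(0))), s(s(b)))), s(a)), f(s(s(0)), a))  →  k(f(s(f(s(0), s(s(b)))), s(a)), f(s(s(0)), a))   [R6 at 1.1.1.1.1]
3. k(f(s(f(s(0), s(s(b)))), s(a)), f(s(s(0)), a))  →  k(f(s(s(b)), s(a)), f(s(s(0)), a))   [R6 at 1.1.1]
4. k(f(s(s(b)), s(a)), f(s(s(0)), a))  →  k(b, f(s(s(0)), a))   [R5 at 1]
5. k(b, f(s(s(0)), a))  →  f(s(s(0)), a)   [R2 at ε]
6. f(s(s(0)), a)  →  a   [R4 at ε]

no — NF(t₁) = s(b), NF(t₂) = a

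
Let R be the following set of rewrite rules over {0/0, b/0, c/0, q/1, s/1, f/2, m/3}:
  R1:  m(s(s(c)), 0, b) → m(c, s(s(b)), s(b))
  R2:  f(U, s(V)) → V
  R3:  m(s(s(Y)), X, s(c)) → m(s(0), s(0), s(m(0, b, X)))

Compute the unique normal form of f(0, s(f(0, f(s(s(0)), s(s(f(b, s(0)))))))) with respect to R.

0

1. f(0, s(f(0, f(s(s(0)), s(s(f(b, s(0))))))))  →  f(0, f(s(s(0)), s(s(f(b, s(0))))))   [R2 at ε]
2. f(0, f(s(s(0)), s(s(f(b, s(0))))))  →  f(0, s(f(b, s(0))))   [R2 at 2]
3. f(0, s(f(b, s(0))))  →  f(b, s(0))   [R2 at ε]
4. f(b, s(0))  →  0   [R2 at ε]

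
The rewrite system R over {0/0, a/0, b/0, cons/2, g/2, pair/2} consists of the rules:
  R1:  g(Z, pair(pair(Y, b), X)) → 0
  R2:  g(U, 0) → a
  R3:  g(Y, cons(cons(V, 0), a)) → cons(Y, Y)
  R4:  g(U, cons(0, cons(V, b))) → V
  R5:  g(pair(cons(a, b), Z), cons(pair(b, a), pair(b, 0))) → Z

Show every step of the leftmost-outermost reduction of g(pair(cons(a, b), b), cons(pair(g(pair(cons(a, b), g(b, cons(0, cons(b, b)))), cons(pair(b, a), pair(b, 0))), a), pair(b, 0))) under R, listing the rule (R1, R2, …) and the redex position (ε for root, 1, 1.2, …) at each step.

1. g(pair(cons(a, b), b), cons(pair(g(pair(cons(a, b), g(b, cons(0, cons(b, b)))), cons(pair(b, a), pair(b, 0))), a), pair(b, 0)))  →  g(pair(cons(a, b), b), cons(pair(g(b, cons(0, cons(b, b))), a), pair(b, 0)))   [R5 at 2.1.1]
2. g(pair(cons(a, b), b), cons(pair(g(b, cons(0, cons(b, b))), a), pair(b, 0)))  →  g(pair(cons(a, b), b), cons(pair(b, a), pair(b, 0)))   [R4 at 2.1.1]
3. g(pair(cons(a, b), b), cons(pair(b, a), pair(b, 0)))  →  b   [R5 at ε]

b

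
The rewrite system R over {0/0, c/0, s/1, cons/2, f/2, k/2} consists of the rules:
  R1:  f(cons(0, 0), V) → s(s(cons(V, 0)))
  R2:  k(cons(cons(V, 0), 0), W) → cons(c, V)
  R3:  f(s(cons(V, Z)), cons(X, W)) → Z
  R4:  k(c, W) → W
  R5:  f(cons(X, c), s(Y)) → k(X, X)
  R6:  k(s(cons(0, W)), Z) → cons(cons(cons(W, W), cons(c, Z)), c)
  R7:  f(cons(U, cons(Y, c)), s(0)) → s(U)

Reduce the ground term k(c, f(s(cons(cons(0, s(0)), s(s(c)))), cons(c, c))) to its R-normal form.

s(s(c))

1. k(c, f(s(cons(cons(0, s(0)), s(s(c)))), cons(c, c)))  →  f(s(cons(cons(0, s(0)), s(s(c)))), cons(c, c))   [R4 at ε]
2. f(s(cons(cons(0, s(0)), s(s(c)))), cons(c, c))  →  s(s(c))   [R3 at ε]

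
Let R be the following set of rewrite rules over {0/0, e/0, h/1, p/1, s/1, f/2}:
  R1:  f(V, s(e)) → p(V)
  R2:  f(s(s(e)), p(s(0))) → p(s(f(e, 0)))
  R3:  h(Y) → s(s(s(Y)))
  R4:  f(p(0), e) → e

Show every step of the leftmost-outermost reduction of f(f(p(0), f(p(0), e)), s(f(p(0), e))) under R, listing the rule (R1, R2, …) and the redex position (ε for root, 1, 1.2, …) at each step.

1. f(f(p(0), f(p(0), e)), s(f(p(0), e)))  →  f(f(p(0), e), s(f(p(0), e)))   [R4 at 1.2]
2. f(f(p(0), e), s(f(p(0), e)))  →  f(e, s(f(p(0), e)))   [R4 at 1]
3. f(e, s(f(p(0), e)))  →  f(e, s(e))   [R4 at 2.1]
4. f(e, s(e))  →  p(e)   [R1 at ε]

p(e)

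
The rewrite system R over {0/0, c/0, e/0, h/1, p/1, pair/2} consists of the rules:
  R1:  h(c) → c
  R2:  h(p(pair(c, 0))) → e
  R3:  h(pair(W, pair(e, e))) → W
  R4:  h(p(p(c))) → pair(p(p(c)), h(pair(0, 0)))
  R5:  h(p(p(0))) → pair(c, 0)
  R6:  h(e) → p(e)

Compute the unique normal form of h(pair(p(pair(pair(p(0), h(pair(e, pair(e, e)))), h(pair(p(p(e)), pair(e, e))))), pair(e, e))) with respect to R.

p(pair(pair(p(0), e), p(p(e))))

1. h(pair(p(pair(pair(p(0), h(pair(e, pair(e, e)))), h(pair(p(p(e)), pair(e, e))))), pair(e, e)))  →  p(pair(pair(p(0), h(pair(e, pair(e, e)))), h(pair(p(p(e)), pair(e, e)))))   [R3 at ε]
2. p(pair(pair(p(0), h(pair(e, pair(e, e)))), h(pair(p(p(e)), pair(e, e)))))  →  p(pair(pair(p(0), e), h(pair(p(p(e)), pair(e, e)))))   [R3 at 1.1.2]
3. p(pair(pair(p(0), e), h(pair(p(p(e)), pair(e, e)))))  →  p(pair(pair(p(0), e), p(p(e))))   [R3 at 1.2]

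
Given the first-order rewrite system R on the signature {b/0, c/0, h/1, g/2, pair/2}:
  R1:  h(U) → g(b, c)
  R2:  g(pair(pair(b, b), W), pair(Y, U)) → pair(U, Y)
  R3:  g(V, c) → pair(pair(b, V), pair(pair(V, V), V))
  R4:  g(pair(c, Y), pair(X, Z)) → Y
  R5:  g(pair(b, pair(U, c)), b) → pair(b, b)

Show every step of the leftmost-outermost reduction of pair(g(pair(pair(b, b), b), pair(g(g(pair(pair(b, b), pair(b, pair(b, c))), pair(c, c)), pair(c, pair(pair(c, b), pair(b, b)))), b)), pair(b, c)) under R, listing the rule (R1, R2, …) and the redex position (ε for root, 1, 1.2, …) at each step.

1. pair(g(pair(pair(b, b), b), pair(g(g(pair(pair(b, b), pair(b, pair(b, c))), pair(c, c)), pair(c, pair(pair(c, b), pair(b, b)))), b)), pair(b, c))  →  pair(pair(b, g(g(pair(pair(b, b), pair(b, pair(b, c))), pair(c, c)), pair(c, pair(pair(c, b), pair(b, b))))), pair(b, c))   [R2 at 1]
2. pair(pair(b, g(g(pair(pair(b, b), pair(b, pair(b, c))), pair(c, c)), pair(c, pair(pair(c, b), pair(b, b))))), pair(b, c))  →  pair(pair(b, g(pair(c, c), pair(c, pair(pair(c, b), pair(b, b))))), pair(b, c))   [R2 at 1.2.1]
3. pair(pair(b, g(pair(c, c), pair(c, pair(pair(c, b), pair(b, b))))), pair(b, c))  →  pair(pair(b, c), pair(b, c))   [R4 at 1.2]

pair(pair(b, c), pair(b, c))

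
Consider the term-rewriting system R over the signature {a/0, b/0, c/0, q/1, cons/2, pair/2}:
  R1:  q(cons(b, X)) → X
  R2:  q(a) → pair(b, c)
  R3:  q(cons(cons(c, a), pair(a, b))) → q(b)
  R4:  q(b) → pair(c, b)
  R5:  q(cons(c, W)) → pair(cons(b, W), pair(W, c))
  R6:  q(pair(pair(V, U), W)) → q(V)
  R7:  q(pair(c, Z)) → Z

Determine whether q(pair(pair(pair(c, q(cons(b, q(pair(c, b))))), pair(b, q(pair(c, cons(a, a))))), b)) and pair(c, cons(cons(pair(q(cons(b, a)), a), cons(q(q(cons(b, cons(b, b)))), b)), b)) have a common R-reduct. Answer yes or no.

no — NF(t₁) = b, NF(t₂) = pair(c, cons(cons(pair(a, a), cons(b, b)), b))

Reduce t₁ = q(pair(pair(pair(c, q(cons(b, q(pair(c, b))))), pair(b, q(pair(c, cons(a, a))))), b)):
1. q(pair(pair(pair(c, q(cons(b, q(pair(c, b))))), pair(b, q(pair(c, cons(a, a))))), b))  →  q(pair(c, q(cons(b, q(pair(c, b))))))   [R6 at ε]
2. q(pair(c, q(cons(b, q(pair(c, b))))))  →  q(cons(b, q(pair(c, b))))   [R7 at ε]
3. q(cons(b, q(pair(c, b))))  →  q(pair(c, b))   [R1 at ε]
4. q(pair(c, b))  →  b   [R7 at ε]

Reduce t₂ = pair(c, cons(cons(pair(q(cons(b, a)), a), cons(q(q(cons(b, cons(b, b)))), b)), b)):
1. pair(c, cons(cons(pair(q(cons(b, a)), a), cons(q(q(cons(b, cons(b, b)))), b)), b))  →  pair(c, cons(cons(pair(a, a), cons(q(q(cons(b, cons(b, b)))), b)), b))   [R1 at 2.1.1.1]
2. pair(c, cons(cons(pair(a, a), cons(q(q(cons(b, cons(b, b)))), b)), b))  →  pair(c, cons(cons(pair(a, a), cons(q(cons(b, b)), b)), b))   [R1 at 2.1.2.1.1]
3. pair(c, cons(cons(pair(a, a), cons(q(cons(b, b)), b)), b))  →  pair(c, cons(cons(pair(a, a), cons(b, b)), b))   [R1 at 2.1.2.1]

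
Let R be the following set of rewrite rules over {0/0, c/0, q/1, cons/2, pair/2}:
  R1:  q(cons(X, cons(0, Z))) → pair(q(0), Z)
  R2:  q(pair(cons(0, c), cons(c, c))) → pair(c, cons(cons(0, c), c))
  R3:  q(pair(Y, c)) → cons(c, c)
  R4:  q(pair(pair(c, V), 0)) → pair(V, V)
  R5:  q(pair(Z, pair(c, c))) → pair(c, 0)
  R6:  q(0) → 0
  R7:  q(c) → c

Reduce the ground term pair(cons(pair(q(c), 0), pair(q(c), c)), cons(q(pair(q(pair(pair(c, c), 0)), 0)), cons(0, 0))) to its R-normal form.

pair(cons(pair(c, 0), pair(c, c)), cons(pair(c, c), cons(0, 0)))

1. pair(cons(pair(q(c), 0), pair(q(c), c)), cons(q(pair(q(pair(pair(c, c), 0)), 0)), cons(0, 0)))  →  pair(cons(pair(c, 0), pair(q(c), c)), cons(q(pair(q(pair(pair(c, c), 0)), 0)), cons(0, 0)))   [R7 at 1.1.1]
2. pair(cons(pair(c, 0), pair(q(c), c)), cons(q(pair(q(pair(pair(c, c), 0)), 0)), cons(0, 0)))  →  pair(cons(pair(c, 0), pair(c, c)), cons(q(pair(q(pair(pair(c, c), 0)), 0)), cons(0, 0)))   [R7 at 1.2.1]
3. pair(cons(pair(c, 0), pair(c, c)), cons(q(pair(q(pair(pair(c, c), 0)), 0)), cons(0, 0)))  →  pair(cons(pair(c, 0), pair(c, c)), cons(q(pair(pair(c, c), 0)), cons(0, 0)))   [R4 at 2.1.1.1]
4. pair(cons(pair(c, 0), pair(c, c)), cons(q(pair(pair(c, c), 0)), cons(0, 0)))  →  pair(cons(pair(c, 0), pair(c, c)), cons(pair(c, c), cons(0, 0)))   [R4 at 2.1]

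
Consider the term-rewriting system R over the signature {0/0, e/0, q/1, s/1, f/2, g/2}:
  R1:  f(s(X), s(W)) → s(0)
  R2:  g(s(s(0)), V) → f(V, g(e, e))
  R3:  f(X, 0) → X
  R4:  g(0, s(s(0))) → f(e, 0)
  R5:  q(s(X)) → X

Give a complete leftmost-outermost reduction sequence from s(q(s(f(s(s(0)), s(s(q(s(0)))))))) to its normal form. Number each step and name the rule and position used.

s(s(0))

1. s(q(s(f(s(s(0)), s(s(q(s(0))))))))  →  s(f(s(s(0)), s(s(q(s(0))))))   [R5 at 1]
2. s(f(s(s(0)), s(s(q(s(0))))))  →  s(s(0))   [R1 at 1]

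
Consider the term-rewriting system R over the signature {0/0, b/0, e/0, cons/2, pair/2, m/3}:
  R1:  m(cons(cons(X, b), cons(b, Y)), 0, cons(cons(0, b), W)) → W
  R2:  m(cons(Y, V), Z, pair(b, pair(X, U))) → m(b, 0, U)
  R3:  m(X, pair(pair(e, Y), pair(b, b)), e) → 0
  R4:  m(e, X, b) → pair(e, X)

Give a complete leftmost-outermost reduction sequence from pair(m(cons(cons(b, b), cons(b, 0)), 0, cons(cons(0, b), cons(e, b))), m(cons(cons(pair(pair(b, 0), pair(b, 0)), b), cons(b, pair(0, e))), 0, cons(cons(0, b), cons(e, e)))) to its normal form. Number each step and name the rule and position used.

pair(cons(e, b), cons(e, e))

1. pair(m(cons(cons(b, b), cons(b, 0)), 0, cons(cons(0, b), cons(e, b))), m(cons(cons(pair(pair(b, 0), pair(b, 0)), b), cons(b, pair(0, e))), 0, cons(cons(0, b), cons(e, e))))  →  pair(cons(e, b), m(cons(cons(pair(pair(b, 0), pair(b, 0)), b), cons(b, pair(0, e))), 0, cons(cons(0, b), cons(e, e))))   [R1 at 1]
2. pair(cons(e, b), m(cons(cons(pair(pair(b, 0), pair(b, 0)), b), cons(b, pair(0, e))), 0, cons(cons(0, b), cons(e, e))))  →  pair(cons(e, b), cons(e, e))   [R1 at 2]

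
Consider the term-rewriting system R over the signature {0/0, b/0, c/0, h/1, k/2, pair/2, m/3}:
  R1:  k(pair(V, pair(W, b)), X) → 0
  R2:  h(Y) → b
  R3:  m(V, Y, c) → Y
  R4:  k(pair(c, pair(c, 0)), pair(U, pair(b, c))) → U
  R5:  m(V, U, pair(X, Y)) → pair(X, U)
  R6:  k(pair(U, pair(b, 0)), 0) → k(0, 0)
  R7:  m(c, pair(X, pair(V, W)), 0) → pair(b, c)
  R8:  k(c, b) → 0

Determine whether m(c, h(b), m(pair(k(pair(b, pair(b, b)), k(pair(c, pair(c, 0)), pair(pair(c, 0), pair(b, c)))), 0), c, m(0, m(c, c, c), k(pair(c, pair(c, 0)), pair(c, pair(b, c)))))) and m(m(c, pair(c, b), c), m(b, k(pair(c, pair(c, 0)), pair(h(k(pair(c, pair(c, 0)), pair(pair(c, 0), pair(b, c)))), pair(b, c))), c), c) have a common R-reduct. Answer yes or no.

yes — NF(t₁) = b, NF(t₂) = b

Reduce t₁ = m(c, h(b), m(pair(k(pair(b, pair(b, b)), k(pair(c, pair(c, 0)), pair(pair(c, 0), pair(b, c)))), 0), c, m(0, m(c, c, c), k(pair(c, pair(c, 0)), pair(c, pair(b, c)))))):
1. m(c, h(b), m(pair(k(pair(b, pair(b, b)), k(pair(c, pair(c, 0)), pair(pair(c, 0), pair(b, c)))), 0), c, m(0, m(c, c, c), k(pair(c, pair(c, 0)), pair(c, pair(b, c))))))  →  m(c, b, m(pair(k(pair(b, pair(b, b)), k(pair(c, pair(c, 0)), pair(pair(c, 0), pair(b, c)))), 0), c, m(0, m(c, c, c), k(pair(c, pair(c, 0)), pair(c, pair(b, c))))))   [R2 at 2]
2. m(c, b, m(pair(k(pair(b, pair(b, b)), k(pair(c, pair(c, 0)), pair(pair(c, 0), pair(b, c)))), 0), c, m(0, m(c, c, c), k(pair(c, pair(c, 0)), pair(c, pair(b, c))))))  →  m(c, b, m(pair(0, 0), c, m(0, m(c, c, c), k(pair(c, pair(c, 0)), pair(c, pair(b, c))))))   [R1 at 3.1.1]
3. m(c, b, m(pair(0, 0), c, m(0, m(c, c, c), k(pair(c, pair(c, 0)), pair(c, pair(b, c))))))  →  m(c, b, m(pair(0, 0), c, m(0, c, k(pair(c, pair(c, 0)), pair(c, pair(b, c))))))   [R3 at 3.3.2]
4. m(c, b, m(pair(0, 0), c, m(0, c, k(pair(c, pair(c, 0)), pair(c, pair(b, c))))))  →  m(c, b, m(pair(0, 0), c, m(0, c, c)))   [R4 at 3.3.3]
5. m(c, b, m(pair(0, 0), c, m(0, c, c)))  →  m(c, b, m(pair(0, 0), c, c))   [R3 at 3.3]
6. m(c, b, m(pair(0, 0), c, c))  →  m(c, b, c)   [R3 at 3]
7. m(c, b, c)  →  b   [R3 at ε]

Reduce t₂ = m(m(c, pair(c, b), c), m(b, k(pair(c, pair(c, 0)), pair(h(k(pair(c, pair(c, 0)), pair(pair(c, 0), pair(b, c)))), pair(b, c))), c), c):
1. m(m(c, pair(c, b), c), m(b, k(pair(c, pair(c, 0)), pair(h(k(pair(c, pair(c, 0)), pair(pair(c, 0), pair(b, c)))), pair(b, c))), c), c)  →  m(b, k(pair(c, pair(c, 0)), pair(h(k(pair(c, pair(c, 0)), pair(pair(c, 0), pair(b, c)))), pair(b, c))), c)   [R3 at ε]
2. m(b, k(pair(c, pair(c, 0)), pair(h(k(pair(c, pair(c, 0)), pair(pair(c, 0), pair(b, c)))), pair(b, c))), c)  →  k(pair(c, pair(c, 0)), pair(h(k(pair(c, pair(c, 0)), pair(pair(c, 0), pair(b, c)))), pair(b, c)))   [R3 at ε]
3. k(pair(c, pair(c, 0)), pair(h(k(pair(c, pair(c, 0)), pair(pair(c, 0), pair(b, c)))), pair(b, c)))  →  h(k(pair(c, pair(c, 0)), pair(pair(c, 0), pair(b, c))))   [R4 at ε]
4. h(k(pair(c, pair(c, 0)), pair(pair(c, 0), pair(b, c))))  →  b   [R2 at ε]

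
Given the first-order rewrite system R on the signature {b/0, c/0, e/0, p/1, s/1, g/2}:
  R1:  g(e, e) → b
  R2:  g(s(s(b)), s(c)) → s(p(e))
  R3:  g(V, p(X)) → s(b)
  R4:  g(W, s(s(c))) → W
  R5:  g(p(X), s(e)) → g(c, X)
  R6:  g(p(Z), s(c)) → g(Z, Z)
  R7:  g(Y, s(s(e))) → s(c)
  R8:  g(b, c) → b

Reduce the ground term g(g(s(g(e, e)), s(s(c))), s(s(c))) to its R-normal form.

s(b)

1. g(g(s(g(e, e)), s(s(c))), s(s(c)))  →  g(s(g(e, e)), s(s(c)))   [R4 at ε]
2. g(s(g(e, e)), s(s(c)))  →  s(g(e, e))   [R4 at ε]
3. s(g(e, e))  →  s(b)   [R1 at 1]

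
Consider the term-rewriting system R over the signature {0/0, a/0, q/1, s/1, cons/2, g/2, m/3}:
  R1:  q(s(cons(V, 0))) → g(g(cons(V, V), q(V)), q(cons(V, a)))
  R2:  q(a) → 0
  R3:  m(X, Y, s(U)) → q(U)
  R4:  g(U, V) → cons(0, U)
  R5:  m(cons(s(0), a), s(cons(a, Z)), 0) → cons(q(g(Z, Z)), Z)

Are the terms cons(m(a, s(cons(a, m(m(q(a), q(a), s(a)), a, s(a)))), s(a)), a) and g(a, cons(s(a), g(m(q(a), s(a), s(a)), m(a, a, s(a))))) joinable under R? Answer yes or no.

Reduce t₁ = cons(m(a, s(cons(a, m(m(q(a), q(a), s(a)), a, s(a)))), s(a)), a):
1. cons(m(a, s(cons(a, m(m(q(a), q(a), s(a)), a, s(a)))), s(a)), a)  →  cons(q(a), a)   [R3 at 1]
2. cons(q(a), a)  →  cons(0, a)   [R2 at 1]

Reduce t₂ = g(a, cons(s(a), g(m(q(a), s(a), s(a)), m(a, a, s(a))))):
1. g(a, cons(s(a), g(m(q(a), s(a), s(a)), m(a, a, s(a)))))  →  cons(0, a)   [R4 at ε]

yes — NF(t₁) = cons(0, a), NF(t₂) = cons(0, a)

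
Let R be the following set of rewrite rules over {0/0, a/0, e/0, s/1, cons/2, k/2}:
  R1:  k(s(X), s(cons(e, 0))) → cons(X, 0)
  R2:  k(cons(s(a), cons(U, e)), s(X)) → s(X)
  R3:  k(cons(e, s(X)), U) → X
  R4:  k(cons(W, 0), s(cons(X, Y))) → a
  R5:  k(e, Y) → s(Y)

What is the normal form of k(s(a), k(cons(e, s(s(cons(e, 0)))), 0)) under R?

cons(a, 0)

1. k(s(a), k(cons(e, s(s(cons(e, 0)))), 0))  →  k(s(a), s(cons(e, 0)))   [R3 at 2]
2. k(s(a), s(cons(e, 0)))  →  cons(a, 0)   [R1 at ε]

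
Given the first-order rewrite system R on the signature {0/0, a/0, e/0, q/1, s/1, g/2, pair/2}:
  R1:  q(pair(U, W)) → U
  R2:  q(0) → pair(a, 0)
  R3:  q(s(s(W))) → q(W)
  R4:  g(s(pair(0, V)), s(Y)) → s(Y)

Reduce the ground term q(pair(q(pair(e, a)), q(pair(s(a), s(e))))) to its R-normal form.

e

1. q(pair(q(pair(e, a)), q(pair(s(a), s(e)))))  →  q(pair(e, a))   [R1 at ε]
2. q(pair(e, a))  →  e   [R1 at ε]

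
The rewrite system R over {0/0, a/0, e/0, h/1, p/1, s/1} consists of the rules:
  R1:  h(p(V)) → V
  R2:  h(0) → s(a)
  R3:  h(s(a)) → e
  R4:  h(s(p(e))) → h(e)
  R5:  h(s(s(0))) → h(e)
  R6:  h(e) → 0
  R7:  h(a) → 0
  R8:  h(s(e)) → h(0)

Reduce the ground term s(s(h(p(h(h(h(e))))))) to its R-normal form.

s(s(e))

1. s(s(h(p(h(h(h(e)))))))  →  s(s(h(h(h(e)))))   [R1 at 1.1]
2. s(s(h(h(h(e)))))  →  s(s(h(h(0))))   [R6 at 1.1.1.1]
3. s(s(h(h(0))))  →  s(s(h(s(a))))   [R2 at 1.1.1]
4. s(s(h(s(a))))  →  s(s(e))   [R3 at 1.1]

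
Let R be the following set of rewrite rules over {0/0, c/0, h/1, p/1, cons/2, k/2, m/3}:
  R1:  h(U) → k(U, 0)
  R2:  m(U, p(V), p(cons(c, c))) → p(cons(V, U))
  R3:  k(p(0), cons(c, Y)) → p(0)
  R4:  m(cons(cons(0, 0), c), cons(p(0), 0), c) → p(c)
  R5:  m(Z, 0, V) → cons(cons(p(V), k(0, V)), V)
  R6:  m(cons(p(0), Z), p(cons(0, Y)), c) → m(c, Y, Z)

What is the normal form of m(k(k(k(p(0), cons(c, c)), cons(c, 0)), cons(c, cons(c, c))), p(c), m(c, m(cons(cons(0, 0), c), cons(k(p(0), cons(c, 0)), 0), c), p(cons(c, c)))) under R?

1. m(k(k(k(p(0), cons(c, c)), cons(c, 0)), cons(c, cons(c, c))), p(c), m(c, m(cons(cons(0, 0), c), cons(k(p(0), cons(c, 0)), 0), c), p(cons(c, c))))  →  m(k(k(p(0), cons(c, 0)), cons(c, cons(c, c))), p(c), m(c, m(cons(cons(0, 0), c), cons(k(p(0), cons(c, 0)), 0), c), p(cons(c, c))))   [R3 at 1.1.1]
2. m(k(k(p(0), cons(c, 0)), cons(c, cons(c, c))), p(c), m(c, m(cons(cons(0, 0), c), cons(k(p(0), cons(c, 0)), 0), c), p(cons(c, c))))  →  m(k(p(0), cons(c, cons(c, c))), p(c), m(c, m(cons(cons(0, 0), c), cons(k(p(0), cons(c, 0)), 0), c), p(cons(c, c))))   [R3 at 1.1]
3. m(k(p(0), cons(c, cons(c, c))), p(c), m(c, m(cons(cons(0, 0), c), cons(k(p(0), cons(c, 0)), 0), c), p(cons(c, c))))  →  m(p(0), p(c), m(c, m(cons(cons(0, 0), c), cons(k(p(0), cons(c, 0)), 0), c), p(cons(c, c))))   [R3 at 1]
4. m(p(0), p(c), m(c, m(cons(cons(0, 0), c), cons(k(p(0), cons(c, 0)), 0), c), p(cons(c, c))))  →  m(p(0), p(c), m(c, m(cons(cons(0, 0), c), cons(p(0), 0), c), p(cons(c, c))))   [R3 at 3.2.2.1]
5. m(p(0), p(c), m(c, m(cons(cons(0, 0), c), cons(p(0), 0), c), p(cons(c, c))))  →  m(p(0), p(c), m(c, p(c), p(cons(c, c))))   [R4 at 3.2]
6. m(p(0), p(c), m(c, p(c), p(cons(c, c))))  →  m(p(0), p(c), p(cons(c, c)))   [R2 at 3]
7. m(p(0), p(c), p(cons(c, c)))  →  p(cons(c, p(0)))   [R2 at ε]

p(cons(c, p(0)))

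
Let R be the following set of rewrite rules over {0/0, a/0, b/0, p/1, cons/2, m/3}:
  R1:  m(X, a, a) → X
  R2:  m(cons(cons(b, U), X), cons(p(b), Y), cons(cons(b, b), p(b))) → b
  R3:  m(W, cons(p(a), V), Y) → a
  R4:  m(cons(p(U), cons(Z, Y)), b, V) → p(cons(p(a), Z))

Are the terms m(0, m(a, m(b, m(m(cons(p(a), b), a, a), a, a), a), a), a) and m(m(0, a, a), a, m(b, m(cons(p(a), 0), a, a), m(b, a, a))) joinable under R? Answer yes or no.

yes — NF(t₁) = 0, NF(t₂) = 0

Reduce t₁ = m(0, m(a, m(b, m(m(cons(p(a), b), a, a), a, a), a), a), a):
1. m(0, m(a, m(b, m(m(cons(p(a), b), a, a), a, a), a), a), a)  →  m(0, m(a, m(b, m(cons(p(a), b), a, a), a), a), a)   [R1 at 2.2.2]
2. m(0, m(a, m(b, m(cons(p(a), b), a, a), a), a), a)  →  m(0, m(a, m(b, cons(p(a), b), a), a), a)   [R1 at 2.2.2]
3. m(0, m(a, m(b, cons(p(a), b), a), a), a)  →  m(0, m(a, a, a), a)   [R3 at 2.2]
4. m(0, m(a, a, a), a)  →  m(0, a, a)   [R1 at 2]
5. m(0, a, a)  →  0   [R1 at ε]

Reduce t₂ = m(m(0, a, a), a, m(b, m(cons(p(a), 0), a, a), m(b, a, a))):
1. m(m(0, a, a), a, m(b, m(cons(p(a), 0), a, a), m(b, a, a)))  →  m(0, a, m(b, m(cons(p(a), 0), a, a), m(b, a, a)))   [R1 at 1]
2. m(0, a, m(b, m(cons(p(a), 0), a, a), m(b, a, a)))  →  m(0, a, m(b, cons(p(a), 0), m(b, a, a)))   [R1 at 3.2]
3. m(0, a, m(b, cons(p(a), 0), m(b, a, a)))  →  m(0, a, a)   [R3 at 3]
4. m(0, a, a)  →  0   [R1 at ε]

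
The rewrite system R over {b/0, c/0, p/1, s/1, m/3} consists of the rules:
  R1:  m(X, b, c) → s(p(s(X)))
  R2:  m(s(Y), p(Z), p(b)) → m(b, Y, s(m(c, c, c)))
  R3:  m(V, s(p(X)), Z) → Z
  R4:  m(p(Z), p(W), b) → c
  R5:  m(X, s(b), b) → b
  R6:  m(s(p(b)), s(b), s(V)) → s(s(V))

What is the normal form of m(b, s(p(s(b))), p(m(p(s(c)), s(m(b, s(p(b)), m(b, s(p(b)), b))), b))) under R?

1. m(b, s(p(s(b))), p(m(p(s(c)), s(m(b, s(p(b)), m(b, s(p(b)), b))), b)))  →  p(m(p(s(c)), s(m(b, s(p(b)), m(b, s(p(b)), b))), b))   [R3 at ε]
2. p(m(p(s(c)), s(m(b, s(p(b)), m(b, s(p(b)), b))), b))  →  p(m(p(s(c)), s(m(b, s(p(b)), b)), b))   [R3 at 1.2.1]
3. p(m(p(s(c)), s(m(b, s(p(b)), b)), b))  →  p(m(p(s(c)), s(b), b))   [R3 at 1.2.1]
4. p(m(p(s(c)), s(b), b))  →  p(b)   [R5 at 1]

p(b)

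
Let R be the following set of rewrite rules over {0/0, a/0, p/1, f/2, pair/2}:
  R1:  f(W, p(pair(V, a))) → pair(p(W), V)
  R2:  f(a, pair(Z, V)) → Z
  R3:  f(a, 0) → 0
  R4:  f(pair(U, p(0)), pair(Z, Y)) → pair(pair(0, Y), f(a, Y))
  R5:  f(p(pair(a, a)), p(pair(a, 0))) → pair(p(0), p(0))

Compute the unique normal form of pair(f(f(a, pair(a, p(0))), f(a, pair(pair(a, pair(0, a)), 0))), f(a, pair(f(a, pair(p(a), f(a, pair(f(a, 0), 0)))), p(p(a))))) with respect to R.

1. pair(f(f(a, pair(a, p(0))), f(a, pair(pair(a, pair(0, a)), 0))), f(a, pair(f(a, pair(p(a), f(a, pair(f(a, 0), 0)))), p(p(a)))))  →  pair(f(a, f(a, pair(pair(a, pair(0, a)), 0))), f(a, pair(f(a, pair(p(a), f(a, pair(f(a, 0), 0)))), p(p(a)))))   [R2 at 1.1]
2. pair(f(a, f(a, pair(pair(a, pair(0, a)), 0))), f(a, pair(f(a, pair(p(a), f(a, pair(f(a, 0), 0)))), p(p(a)))))  →  pair(f(a, pair(a, pair(0, a))), f(a, pair(f(a, pair(p(a), f(a, pair(f(a, 0), 0)))), p(p(a)))))   [R2 at 1.2]
3. pair(f(a, pair(a, pair(0, a))), f(a, pair(f(a, pair(p(a), f(a, pair(f(a, 0), 0)))), p(p(a)))))  →  pair(a, f(a, pair(f(a, pair(p(a), f(a, pair(f(a, 0), 0)))), p(p(a)))))   [R2 at 1]
4. pair(a, f(a, pair(f(a, pair(p(a), f(a, pair(f(a, 0), 0)))), p(p(a)))))  →  pair(a, f(a, pair(p(a), f(a, pair(f(a, 0), 0)))))   [R2 at 2]
5. pair(a, f(a, pair(p(a), f(a, pair(f(a, 0), 0)))))  →  pair(a, p(a))   [R2 at 2]

pair(a, p(a))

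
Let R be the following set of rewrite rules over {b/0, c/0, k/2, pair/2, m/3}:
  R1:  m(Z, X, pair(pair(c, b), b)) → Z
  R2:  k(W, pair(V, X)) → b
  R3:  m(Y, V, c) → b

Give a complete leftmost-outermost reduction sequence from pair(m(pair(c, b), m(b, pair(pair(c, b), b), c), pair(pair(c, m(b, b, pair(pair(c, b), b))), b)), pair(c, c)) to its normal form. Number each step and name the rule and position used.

pair(pair(c, b), pair(c, c))

1. pair(m(pair(c, b), m(b, pair(pair(c, b), b), c), pair(pair(c, m(b, b, pair(pair(c, b), b))), b)), pair(c, c))  →  pair(m(pair(c, b), b, pair(pair(c, m(b, b, pair(pair(c, b), b))), b)), pair(c, c))   [R3 at 1.2]
2. pair(m(pair(c, b), b, pair(pair(c, m(b, b, pair(pair(c, b), b))), b)), pair(c, c))  →  pair(m(pair(c, b), b, pair(pair(c, b), b)), pair(c, c))   [R1 at 1.3.1.2]
3. pair(m(pair(c, b), b, pair(pair(c, b), b)), pair(c, c))  →  pair(pair(c, b), pair(c, c))   [R1 at 1]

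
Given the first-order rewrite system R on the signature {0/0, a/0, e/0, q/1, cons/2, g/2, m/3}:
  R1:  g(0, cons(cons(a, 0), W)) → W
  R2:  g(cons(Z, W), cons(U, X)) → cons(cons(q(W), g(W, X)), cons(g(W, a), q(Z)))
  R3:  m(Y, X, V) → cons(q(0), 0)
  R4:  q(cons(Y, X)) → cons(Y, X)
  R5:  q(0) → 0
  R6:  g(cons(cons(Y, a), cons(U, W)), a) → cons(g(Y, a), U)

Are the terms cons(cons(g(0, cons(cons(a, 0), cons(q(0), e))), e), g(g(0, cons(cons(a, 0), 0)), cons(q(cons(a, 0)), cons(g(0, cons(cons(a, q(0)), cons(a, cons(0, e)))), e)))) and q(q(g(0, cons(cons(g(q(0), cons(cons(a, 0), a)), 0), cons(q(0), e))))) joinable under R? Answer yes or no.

no — NF(t₁) = cons(cons(cons(0, e), e), cons(cons(a, cons(0, e)), e)), NF(t₂) = cons(0, e)

Reduce t₁ = cons(cons(g(0, cons(cons(a, 0), cons(q(0), e))), e), g(g(0, cons(cons(a, 0), 0)), cons(q(cons(a, 0)), cons(g(0, cons(cons(a, q(0)), cons(a, cons(0, e)))), e)))):
1. cons(cons(g(0, cons(cons(a, 0), cons(q(0), e))), e), g(g(0, cons(cons(a, 0), 0)), cons(q(cons(a, 0)), cons(g(0, cons(cons(a, q(0)), cons(a, cons(0, e)))), e))))  →  cons(cons(cons(q(0), e), e), g(g(0, cons(cons(a, 0), 0)), cons(q(cons(a, 0)), cons(g(0, cons(cons(a, q(0)), cons(a, cons(0, e)))), e))))   [R1 at 1.1]
2. cons(cons(cons(q(0), e), e), g(g(0, cons(cons(a, 0), 0)), cons(q(cons(a, 0)), cons(g(0, cons(cons(a, q(0)), cons(a, cons(0, e)))), e))))  →  cons(cons(cons(0, e), e), g(g(0, cons(cons(a, 0), 0)), cons(q(cons(a, 0)), cons(g(0, cons(cons(a, q(0)), cons(a, cons(0, e)))), e))))   [R5 at 1.1.1]
3. cons(cons(cons(0, e), e), g(g(0, cons(cons(a, 0), 0)), cons(q(cons(a, 0)), cons(g(0, cons(cons(a, q(0)), cons(a, cons(0, e)))), e))))  →  cons(cons(cons(0, e), e), g(0, cons(q(cons(a, 0)), cons(g(0, cons(cons(a, q(0)), cons(a, cons(0, e)))), e))))   [R1 at 2.1]
4. cons(cons(cons(0, e), e), g(0, cons(q(cons(a, 0)), cons(g(0, cons(cons(a, q(0)), cons(a, cons(0, e)))), e))))  →  cons(cons(cons(0, e), e), g(0, cons(cons(a, 0), cons(g(0, cons(cons(a, q(0)), cons(a, cons(0, e)))), e))))   [R4 at 2.2.1]
5. cons(cons(cons(0, e), e), g(0, cons(cons(a, 0), cons(g(0, cons(cons(a, q(0)), cons(a, cons(0, e)))), e))))  →  cons(cons(cons(0, e), e), cons(g(0, cons(cons(a, q(0)), cons(a, cons(0, e)))), e))   [R1 at 2]
6. cons(cons(cons(0, e), e), cons(g(0, cons(cons(a, q(0)), cons(a, cons(0, e)))), e))  →  cons(cons(cons(0, e), e), cons(g(0, cons(cons(a, 0), cons(a, cons(0, e)))), e))   [R5 at 2.1.2.1.2]
7. cons(cons(cons(0, e), e), cons(g(0, cons(cons(a, 0), cons(a, cons(0, e)))), e))  →  cons(cons(cons(0, e), e), cons(cons(a, cons(0, e)), e))   [R1 at 2.1]

Reduce t₂ = q(q(g(0, cons(cons(g(q(0), cons(cons(a, 0), a)), 0), cons(q(0), e))))):
1. q(q(g(0, cons(cons(g(q(0), cons(cons(a, 0), a)), 0), cons(q(0), e)))))  →  q(q(g(0, cons(cons(g(0, cons(cons(a, 0), a)), 0), cons(q(0), e)))))   [R5 at 1.1.2.1.1.1]
2. q(q(g(0, cons(cons(g(0, cons(cons(a, 0), a)), 0), cons(q(0), e)))))  →  q(q(g(0, cons(cons(a, 0), cons(q(0), e)))))   [R1 at 1.1.2.1.1]
3. q(q(g(0, cons(cons(a, 0), cons(q(0), e)))))  →  q(q(cons(q(0), e)))   [R1 at 1.1]
4. q(q(cons(q(0), e)))  →  q(cons(q(0), e))   [R4 at 1]
5. q(cons(q(0), e))  →  cons(q(0), e)   [R4 at ε]
6. cons(q(0), e)  →  cons(0, e)   [R5 at 1]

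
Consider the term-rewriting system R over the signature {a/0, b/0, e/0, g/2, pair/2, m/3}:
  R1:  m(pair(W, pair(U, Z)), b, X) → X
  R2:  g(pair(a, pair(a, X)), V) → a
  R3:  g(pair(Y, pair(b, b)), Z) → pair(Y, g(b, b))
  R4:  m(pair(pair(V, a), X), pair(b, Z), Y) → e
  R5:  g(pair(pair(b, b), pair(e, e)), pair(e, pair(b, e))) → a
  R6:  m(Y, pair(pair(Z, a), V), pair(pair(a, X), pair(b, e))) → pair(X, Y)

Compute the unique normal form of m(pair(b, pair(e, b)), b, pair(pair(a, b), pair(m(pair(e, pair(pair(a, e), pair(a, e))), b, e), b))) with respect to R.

1. m(pair(b, pair(e, b)), b, pair(pair(a, b), pair(m(pair(e, pair(pair(a, e), pair(a, e))), b, e), b)))  →  pair(pair(a, b), pair(m(pair(e, pair(pair(a, e), pair(a, e))), b, e), b))   [R1 at ε]
2. pair(pair(a, b), pair(m(pair(e, pair(pair(a, e), pair(a, e))), b, e), b))  →  pair(pair(a, b), pair(e, b))   [R1 at 2.1]

pair(pair(a, b), pair(e, b))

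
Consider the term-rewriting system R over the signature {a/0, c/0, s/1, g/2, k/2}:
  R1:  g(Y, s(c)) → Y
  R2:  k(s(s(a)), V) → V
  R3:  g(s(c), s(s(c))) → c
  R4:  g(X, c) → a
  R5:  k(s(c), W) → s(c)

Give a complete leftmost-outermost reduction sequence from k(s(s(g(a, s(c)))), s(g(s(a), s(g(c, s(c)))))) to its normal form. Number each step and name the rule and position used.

s(s(a))

1. k(s(s(g(a, s(c)))), s(g(s(a), s(g(c, s(c))))))  →  k(s(s(a)), s(g(s(a), s(g(c, s(c))))))   [R1 at 1.1.1]
2. k(s(s(a)), s(g(s(a), s(g(c, s(c))))))  →  s(g(s(a), s(g(c, s(c)))))   [R2 at ε]
3. s(g(s(a), s(g(c, s(c)))))  →  s(g(s(a), s(c)))   [R1 at 1.2.1]
4. s(g(s(a), s(c)))  →  s(s(a))   [R1 at 1]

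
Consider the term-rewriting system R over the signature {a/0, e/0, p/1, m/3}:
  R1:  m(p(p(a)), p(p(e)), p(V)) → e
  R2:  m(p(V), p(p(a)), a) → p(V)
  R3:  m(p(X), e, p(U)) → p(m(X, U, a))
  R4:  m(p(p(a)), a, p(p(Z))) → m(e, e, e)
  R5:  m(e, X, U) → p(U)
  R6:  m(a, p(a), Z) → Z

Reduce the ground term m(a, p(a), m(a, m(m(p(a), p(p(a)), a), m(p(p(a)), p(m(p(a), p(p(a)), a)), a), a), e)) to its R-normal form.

e

1. m(a, p(a), m(a, m(m(p(a), p(p(a)), a), m(p(p(a)), p(m(p(a), p(p(a)), a)), a), a), e))  →  m(a, m(m(p(a), p(p(a)), a), m(p(p(a)), p(m(p(a), p(p(a)), a)), a), a), e)   [R6 at ε]
2. m(a, m(m(p(a), p(p(a)), a), m(p(p(a)), p(m(p(a), p(p(a)), a)), a), a), e)  →  m(a, m(p(a), m(p(p(a)), p(m(p(a), p(p(a)), a)), a), a), e)   [R2 at 2.1]
3. m(a, m(p(a), m(p(p(a)), p(m(p(a), p(p(a)), a)), a), a), e)  →  m(a, m(p(a), m(p(p(a)), p(p(a)), a), a), e)   [R2 at 2.2.2.1]
4. m(a, m(p(a), m(p(p(a)), p(p(a)), a), a), e)  →  m(a, m(p(a), p(p(a)), a), e)   [R2 at 2.2]
5. m(a, m(p(a), p(p(a)), a), e)  →  m(a, p(a), e)   [R2 at 2]
6. m(a, p(a), e)  →  e   [R6 at ε]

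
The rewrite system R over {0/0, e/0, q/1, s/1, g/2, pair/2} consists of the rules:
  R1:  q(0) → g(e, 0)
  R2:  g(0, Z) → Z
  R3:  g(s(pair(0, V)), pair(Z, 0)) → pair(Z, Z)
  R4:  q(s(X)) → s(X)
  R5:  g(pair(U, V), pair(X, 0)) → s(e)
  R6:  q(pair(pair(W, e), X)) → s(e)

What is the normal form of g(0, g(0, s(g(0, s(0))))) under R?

1. g(0, g(0, s(g(0, s(0)))))  →  g(0, s(g(0, s(0))))   [R2 at ε]
2. g(0, s(g(0, s(0))))  →  s(g(0, s(0)))   [R2 at ε]
3. s(g(0, s(0)))  →  s(s(0))   [R2 at 1]

s(s(0))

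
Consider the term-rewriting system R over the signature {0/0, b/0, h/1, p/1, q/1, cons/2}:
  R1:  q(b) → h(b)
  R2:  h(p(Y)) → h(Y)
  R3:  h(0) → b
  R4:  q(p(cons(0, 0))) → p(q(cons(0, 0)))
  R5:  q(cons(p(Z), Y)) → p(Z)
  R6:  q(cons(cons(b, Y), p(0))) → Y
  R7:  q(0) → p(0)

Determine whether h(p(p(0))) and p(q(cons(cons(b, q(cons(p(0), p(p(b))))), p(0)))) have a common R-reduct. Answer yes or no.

no — NF(t₁) = b, NF(t₂) = p(p(0))

Reduce t₁ = h(p(p(0))):
1. h(p(p(0)))  →  h(p(0))   [R2 at ε]
2. h(p(0))  →  h(0)   [R2 at ε]
3. h(0)  →  b   [R3 at ε]

Reduce t₂ = p(q(cons(cons(b, q(cons(p(0), p(p(b))))), p(0)))):
1. p(q(cons(cons(b, q(cons(p(0), p(p(b))))), p(0))))  →  p(q(cons(p(0), p(p(b)))))   [R6 at 1]
2. p(q(cons(p(0), p(p(b)))))  →  p(p(0))   [R5 at 1]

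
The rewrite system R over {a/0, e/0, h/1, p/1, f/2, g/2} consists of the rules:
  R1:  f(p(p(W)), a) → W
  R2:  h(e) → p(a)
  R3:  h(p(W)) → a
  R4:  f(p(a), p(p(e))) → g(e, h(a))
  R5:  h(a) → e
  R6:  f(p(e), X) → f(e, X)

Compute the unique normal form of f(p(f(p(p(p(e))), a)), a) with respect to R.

1. f(p(f(p(p(p(e))), a)), a)  →  f(p(p(e)), a)   [R1 at 1.1]
2. f(p(p(e)), a)  →  e   [R1 at ε]

e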